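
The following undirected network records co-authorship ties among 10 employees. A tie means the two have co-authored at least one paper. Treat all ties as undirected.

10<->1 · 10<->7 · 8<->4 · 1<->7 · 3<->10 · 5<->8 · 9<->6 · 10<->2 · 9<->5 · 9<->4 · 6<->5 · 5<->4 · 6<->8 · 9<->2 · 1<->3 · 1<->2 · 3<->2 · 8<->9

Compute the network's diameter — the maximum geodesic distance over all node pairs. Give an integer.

Eccentricity of each node (its greatest distance to any other): 1:3, 2:2, 3:3, 4:4, 5:4, 6:4, 7:4, 8:4, 9:3, 10:3.
The maximum eccentricity is 4, realized for instance by the pair 7–4 via 7 – 10 – 2 – 9 – 4. So the diameter is 4.

4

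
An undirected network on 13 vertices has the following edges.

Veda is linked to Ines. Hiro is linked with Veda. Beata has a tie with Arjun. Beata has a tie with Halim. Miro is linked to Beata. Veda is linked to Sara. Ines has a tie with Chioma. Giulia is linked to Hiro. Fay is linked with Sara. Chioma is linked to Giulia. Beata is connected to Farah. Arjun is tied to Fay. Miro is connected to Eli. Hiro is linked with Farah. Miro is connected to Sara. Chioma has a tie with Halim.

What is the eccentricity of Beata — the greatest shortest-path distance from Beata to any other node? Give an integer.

3

Distances from Beata: Arjun:1, Chioma:2, Eli:2, Farah:1, Fay:2, Giulia:3, Halim:1, Hiro:2, Ines:3, Miro:1, Sara:2, Veda:3.
The largest is 3 (to Giulia, Ines, and Veda), so the eccentricity of Beata is 3.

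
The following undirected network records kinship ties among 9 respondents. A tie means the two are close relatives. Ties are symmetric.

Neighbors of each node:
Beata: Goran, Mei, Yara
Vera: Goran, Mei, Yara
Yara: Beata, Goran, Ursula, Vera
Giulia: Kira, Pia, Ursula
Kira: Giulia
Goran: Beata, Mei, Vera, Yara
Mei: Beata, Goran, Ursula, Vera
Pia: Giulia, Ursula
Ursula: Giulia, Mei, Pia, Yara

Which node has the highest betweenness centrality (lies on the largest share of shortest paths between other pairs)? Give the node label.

Unnormalized betweenness of each node: Beata:1/4, Giulia:7, Goran:7/12, Kira:0, Mei:19/3, Pia:0, Ursula:61/4, Vera:1/4, Yara:19/3.
Ursula has the largest value, 61/4, making it the main broker — the node through which the most shortest paths run.

Ursula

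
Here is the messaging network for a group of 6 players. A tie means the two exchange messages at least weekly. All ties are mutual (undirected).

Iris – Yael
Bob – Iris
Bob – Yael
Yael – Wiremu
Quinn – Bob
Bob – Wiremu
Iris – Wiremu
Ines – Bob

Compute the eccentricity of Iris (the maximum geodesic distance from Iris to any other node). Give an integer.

2

Distances from Iris: Bob:1, Ines:2, Quinn:2, Wiremu:1, Yael:1.
The largest is 2 (to Quinn and Ines), so the eccentricity of Iris is 2.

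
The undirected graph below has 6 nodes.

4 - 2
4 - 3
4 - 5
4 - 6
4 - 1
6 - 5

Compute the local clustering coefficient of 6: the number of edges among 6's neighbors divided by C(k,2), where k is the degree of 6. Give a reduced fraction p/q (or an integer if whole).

6's neighbors: 4 and 5 (k = 2).
Possible neighbor pairs: C(2,2) = 1. Edges among them: 4–5 → e = 1.
Clustering(6) = 1/1.

1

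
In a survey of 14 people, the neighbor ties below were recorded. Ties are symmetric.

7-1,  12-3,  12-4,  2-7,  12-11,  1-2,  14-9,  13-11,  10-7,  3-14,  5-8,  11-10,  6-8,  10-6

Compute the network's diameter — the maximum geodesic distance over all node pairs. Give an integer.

8

Eccentricity of each node (its greatest distance to any other): 1:7, 2:7, 3:6, 4:6, 5:8, 6:6, 7:6, 8:7, 9:8, 10:5, 11:4, 12:5, 13:5, 14:7.
The maximum eccentricity is 8, realized for instance by the pair 9–5 via 9 – 14 – 3 – 12 – 11 – 10 – 6 – 8 – 5. So the diameter is 8.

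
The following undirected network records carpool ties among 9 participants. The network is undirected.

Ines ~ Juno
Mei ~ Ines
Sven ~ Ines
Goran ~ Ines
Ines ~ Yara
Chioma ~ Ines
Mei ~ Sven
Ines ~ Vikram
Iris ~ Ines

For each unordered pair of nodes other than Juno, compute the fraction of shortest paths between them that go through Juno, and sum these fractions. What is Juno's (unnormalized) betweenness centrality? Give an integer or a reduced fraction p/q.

No shortest path between any pair of other nodes passes through Juno.
Summing the contributions gives betweenness(Juno) = 0.

0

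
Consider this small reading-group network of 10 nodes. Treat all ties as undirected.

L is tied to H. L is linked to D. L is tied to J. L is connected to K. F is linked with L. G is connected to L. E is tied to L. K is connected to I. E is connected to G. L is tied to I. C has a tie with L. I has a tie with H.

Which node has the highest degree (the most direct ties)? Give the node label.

L

Degrees — C:1, D:1, E:2, F:1, G:2, H:2, I:3, J:1, K:2, L:9.
The maximum is 9, attained only by L.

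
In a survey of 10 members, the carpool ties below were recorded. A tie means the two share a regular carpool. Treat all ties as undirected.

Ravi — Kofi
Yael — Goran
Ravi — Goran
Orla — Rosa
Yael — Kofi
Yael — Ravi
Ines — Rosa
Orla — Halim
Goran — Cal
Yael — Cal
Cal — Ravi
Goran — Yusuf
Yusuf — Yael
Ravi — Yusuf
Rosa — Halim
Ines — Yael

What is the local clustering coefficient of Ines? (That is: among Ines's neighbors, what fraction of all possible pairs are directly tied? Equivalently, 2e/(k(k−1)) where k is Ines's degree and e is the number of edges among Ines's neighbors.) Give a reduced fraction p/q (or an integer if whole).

Ines's neighbors: Rosa and Yael (k = 2).
Possible neighbor pairs: C(2,2) = 1. Edges among them: none → e = 0.
Clustering(Ines) = 0/1.

0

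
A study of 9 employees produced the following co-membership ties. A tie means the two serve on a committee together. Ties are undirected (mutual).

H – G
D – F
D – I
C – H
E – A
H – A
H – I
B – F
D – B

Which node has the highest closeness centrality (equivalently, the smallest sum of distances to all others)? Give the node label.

Farness (sum of distances to all others) for each node — A:19, B:24, C:21, D:18, E:26, F:24, G:21, H:14, I:15.
The smallest farness is 14, for H, so H has the highest closeness.

H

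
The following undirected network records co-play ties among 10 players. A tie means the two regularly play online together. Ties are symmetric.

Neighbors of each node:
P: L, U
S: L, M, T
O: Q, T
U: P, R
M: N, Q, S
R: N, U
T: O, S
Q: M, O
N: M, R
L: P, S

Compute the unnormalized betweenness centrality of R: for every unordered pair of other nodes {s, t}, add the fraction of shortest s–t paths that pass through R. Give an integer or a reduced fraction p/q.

9/2

Pairs whose geodesics pass through R — O–U: 1/2; Q–U: 1; M–U: 1; N–U: 1; N–P: 1.
All other pairs contribute 0.
Summing the contributions gives betweenness(R) = 9/2.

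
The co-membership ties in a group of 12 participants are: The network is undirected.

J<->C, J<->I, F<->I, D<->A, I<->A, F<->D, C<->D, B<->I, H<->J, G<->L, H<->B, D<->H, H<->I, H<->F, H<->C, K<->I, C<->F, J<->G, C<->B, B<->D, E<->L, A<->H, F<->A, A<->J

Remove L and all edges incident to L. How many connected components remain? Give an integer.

Without L, the remaining ties split the others into: {A, B, C, D, F, G, H, I, J, K}; {E}.
That's 2 separate components.

2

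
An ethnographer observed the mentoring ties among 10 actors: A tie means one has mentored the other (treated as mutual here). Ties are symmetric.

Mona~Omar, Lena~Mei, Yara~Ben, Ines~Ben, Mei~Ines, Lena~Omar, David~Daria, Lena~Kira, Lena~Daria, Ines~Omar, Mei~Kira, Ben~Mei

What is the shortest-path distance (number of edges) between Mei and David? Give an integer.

One shortest route is Mei – Lena – Daria – David, which uses 3 edges, and at distance 2 from Mei we only reach {Daria, Omar, Yara}, which does not include David. So d(Mei,David) = 3.

3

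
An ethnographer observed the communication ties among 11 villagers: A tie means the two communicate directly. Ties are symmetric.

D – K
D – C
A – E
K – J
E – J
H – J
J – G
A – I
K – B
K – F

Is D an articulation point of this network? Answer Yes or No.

Yes

Removing D leaves {A, B, E, F, G, H, I, J, and K} with no path to {C}, so the network splits into 2 components. D is a cut vertex.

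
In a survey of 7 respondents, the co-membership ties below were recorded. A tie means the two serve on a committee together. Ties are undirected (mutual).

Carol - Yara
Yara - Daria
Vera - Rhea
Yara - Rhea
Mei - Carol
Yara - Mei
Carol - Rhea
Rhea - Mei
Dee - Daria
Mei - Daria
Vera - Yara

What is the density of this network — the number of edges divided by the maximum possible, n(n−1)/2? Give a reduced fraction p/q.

There are 11 edges and 7 nodes, so the maximum possible is C(7,2) = 21.
Density = 11/21.

11/21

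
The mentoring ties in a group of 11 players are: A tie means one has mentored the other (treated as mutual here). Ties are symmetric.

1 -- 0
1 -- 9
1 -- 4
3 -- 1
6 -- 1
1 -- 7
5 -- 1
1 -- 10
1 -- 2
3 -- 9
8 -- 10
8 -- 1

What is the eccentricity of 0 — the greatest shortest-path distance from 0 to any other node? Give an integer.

Distances from 0: 1:1, 2:2, 3:2, 4:2, 5:2, 6:2, 7:2, 8:2, 9:2, 10:2.
The largest is 2 (to 6, 2, 10, 7, 3, 5, 8, 9, and 4), so the eccentricity of 0 is 2.

2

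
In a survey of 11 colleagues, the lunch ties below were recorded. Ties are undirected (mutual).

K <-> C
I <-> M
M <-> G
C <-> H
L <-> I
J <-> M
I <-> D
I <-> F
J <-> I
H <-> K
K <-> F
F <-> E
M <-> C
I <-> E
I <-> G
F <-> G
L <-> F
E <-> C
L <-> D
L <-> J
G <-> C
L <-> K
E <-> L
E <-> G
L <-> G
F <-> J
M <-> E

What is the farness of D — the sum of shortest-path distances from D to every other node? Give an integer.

20

Distances from D: C:3, E:2, F:2, G:2, H:3, I:1, J:2, K:2, L:1, M:2.
Sum = 3 + 2 + 2 + 2 + 3 + 1 + 2 + 2 + 1 + 2 = 20.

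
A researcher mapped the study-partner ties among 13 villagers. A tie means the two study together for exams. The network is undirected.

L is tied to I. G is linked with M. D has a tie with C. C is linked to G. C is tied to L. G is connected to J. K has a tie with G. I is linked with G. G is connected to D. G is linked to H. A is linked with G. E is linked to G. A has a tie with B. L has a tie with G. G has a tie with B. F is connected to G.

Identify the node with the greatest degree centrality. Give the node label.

Degrees — A:2, B:2, C:3, D:2, E:1, F:1, G:12, H:1, I:2, J:1, K:1, L:3, M:1.
The maximum is 12, attained only by G.

G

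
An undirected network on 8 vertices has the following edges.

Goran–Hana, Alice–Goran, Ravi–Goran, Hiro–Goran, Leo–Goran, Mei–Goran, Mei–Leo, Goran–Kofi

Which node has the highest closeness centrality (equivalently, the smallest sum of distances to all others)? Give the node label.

Farness (sum of distances to all others) for each node — Alice:13, Goran:7, Hana:13, Hiro:13, Kofi:13, Leo:12, Mei:12, Ravi:13.
The smallest farness is 7, for Goran, so Goran has the highest closeness.

Goran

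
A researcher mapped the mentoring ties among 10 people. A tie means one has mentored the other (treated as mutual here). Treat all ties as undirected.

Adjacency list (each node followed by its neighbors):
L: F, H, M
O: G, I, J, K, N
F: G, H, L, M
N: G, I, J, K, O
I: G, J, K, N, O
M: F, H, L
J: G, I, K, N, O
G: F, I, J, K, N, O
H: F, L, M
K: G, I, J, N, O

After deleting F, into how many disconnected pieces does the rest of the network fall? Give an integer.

2

Without F, the remaining ties split the others into: {H, L, M}; {G, I, J, K, N, O}.
That's 2 separate components.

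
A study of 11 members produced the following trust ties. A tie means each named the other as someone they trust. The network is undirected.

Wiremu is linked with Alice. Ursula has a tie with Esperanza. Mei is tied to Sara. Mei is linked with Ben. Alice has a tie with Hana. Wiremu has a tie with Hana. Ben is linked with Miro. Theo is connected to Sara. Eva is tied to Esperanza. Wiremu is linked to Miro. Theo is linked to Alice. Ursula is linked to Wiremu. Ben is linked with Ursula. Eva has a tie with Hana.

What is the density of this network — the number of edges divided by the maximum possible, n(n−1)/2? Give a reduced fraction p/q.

There are 14 edges and 11 nodes, so the maximum possible is C(11,2) = 55.
Density = 14/55.

14/55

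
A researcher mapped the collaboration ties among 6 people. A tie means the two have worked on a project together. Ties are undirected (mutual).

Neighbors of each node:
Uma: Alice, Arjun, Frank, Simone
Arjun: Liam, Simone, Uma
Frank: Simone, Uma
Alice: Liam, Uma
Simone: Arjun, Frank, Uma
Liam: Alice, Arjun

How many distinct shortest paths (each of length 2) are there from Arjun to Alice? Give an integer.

2

The shortest distance is 2. The length-2 paths are: Arjun–Liam–Alice; Arjun–Uma–Alice.
That gives 2 distinct shortest paths.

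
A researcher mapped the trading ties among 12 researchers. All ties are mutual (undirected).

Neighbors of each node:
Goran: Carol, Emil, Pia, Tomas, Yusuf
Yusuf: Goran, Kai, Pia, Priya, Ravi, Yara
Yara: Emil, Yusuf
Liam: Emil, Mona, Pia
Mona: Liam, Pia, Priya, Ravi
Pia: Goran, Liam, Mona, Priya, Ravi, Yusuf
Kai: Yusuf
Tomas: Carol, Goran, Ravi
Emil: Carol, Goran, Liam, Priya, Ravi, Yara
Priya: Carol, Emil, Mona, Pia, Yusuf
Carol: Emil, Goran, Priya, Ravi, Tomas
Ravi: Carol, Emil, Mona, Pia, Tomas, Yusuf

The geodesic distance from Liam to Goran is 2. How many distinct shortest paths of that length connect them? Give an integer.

The shortest distance is 2. The length-2 paths are: Liam–Pia–Goran; Liam–Emil–Goran.
That gives 2 distinct shortest paths.

2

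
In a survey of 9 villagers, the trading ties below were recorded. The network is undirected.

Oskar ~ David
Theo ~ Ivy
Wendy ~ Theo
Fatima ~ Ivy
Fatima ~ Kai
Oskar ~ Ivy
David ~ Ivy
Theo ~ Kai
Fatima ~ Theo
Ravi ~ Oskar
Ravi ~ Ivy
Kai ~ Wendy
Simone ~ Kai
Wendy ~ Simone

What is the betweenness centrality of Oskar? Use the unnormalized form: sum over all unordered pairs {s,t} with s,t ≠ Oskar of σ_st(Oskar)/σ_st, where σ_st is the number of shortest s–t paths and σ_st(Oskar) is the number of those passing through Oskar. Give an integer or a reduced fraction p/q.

1/2

Pairs whose geodesics pass through Oskar — David–Ravi: 1/2.
All other pairs contribute 0.
Summing the contributions gives betweenness(Oskar) = 1/2.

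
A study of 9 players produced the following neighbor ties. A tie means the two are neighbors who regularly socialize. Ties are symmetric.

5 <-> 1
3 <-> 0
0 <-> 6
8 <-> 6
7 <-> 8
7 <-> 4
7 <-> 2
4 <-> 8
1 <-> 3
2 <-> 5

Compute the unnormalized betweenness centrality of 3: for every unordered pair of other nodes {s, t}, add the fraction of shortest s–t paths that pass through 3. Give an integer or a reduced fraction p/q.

Pairs whose geodesics pass through 3 — 8–1: 1/2; 6–1: 1; 6–5: 1/2; 0–1: 1; 0–5: 1; 0–2: 1/2.
All other pairs contribute 0.
Summing the contributions gives betweenness(3) = 9/2.

9/2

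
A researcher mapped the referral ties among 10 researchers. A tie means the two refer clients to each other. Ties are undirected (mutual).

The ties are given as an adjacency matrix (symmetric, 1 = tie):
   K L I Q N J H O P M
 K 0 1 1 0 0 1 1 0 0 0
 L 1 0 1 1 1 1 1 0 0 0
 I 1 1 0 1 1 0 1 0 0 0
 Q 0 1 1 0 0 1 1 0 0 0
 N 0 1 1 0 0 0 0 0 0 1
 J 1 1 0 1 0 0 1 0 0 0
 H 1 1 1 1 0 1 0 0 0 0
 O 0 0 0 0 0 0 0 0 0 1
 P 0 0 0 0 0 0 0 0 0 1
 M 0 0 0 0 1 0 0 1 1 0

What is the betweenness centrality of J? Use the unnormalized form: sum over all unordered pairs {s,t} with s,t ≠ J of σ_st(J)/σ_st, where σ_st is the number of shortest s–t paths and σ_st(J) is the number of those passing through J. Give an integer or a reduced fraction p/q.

1/4

Pairs whose geodesics pass through J — K–Q: 1/4.
All other pairs contribute 0.
Summing the contributions gives betweenness(J) = 1/4.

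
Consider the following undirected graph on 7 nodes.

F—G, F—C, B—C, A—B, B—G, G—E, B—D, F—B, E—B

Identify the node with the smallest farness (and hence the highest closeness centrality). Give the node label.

B

Farness (sum of distances to all others) for each node — A:11, B:6, C:10, D:11, E:10, F:9, G:9.
The smallest farness is 6, for B, so B has the highest closeness.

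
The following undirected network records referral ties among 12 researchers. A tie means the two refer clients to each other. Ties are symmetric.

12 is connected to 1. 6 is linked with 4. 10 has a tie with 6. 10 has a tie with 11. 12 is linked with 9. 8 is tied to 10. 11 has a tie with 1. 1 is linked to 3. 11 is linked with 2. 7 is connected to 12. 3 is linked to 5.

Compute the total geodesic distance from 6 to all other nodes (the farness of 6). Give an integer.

35

Distances from 6: 1:3, 2:3, 3:4, 4:1, 5:5, 7:5, 8:2, 9:5, 10:1, 11:2, 12:4.
Sum = 3 + 3 + 4 + 1 + 5 + 5 + 2 + 5 + 1 + 2 + 4 = 35.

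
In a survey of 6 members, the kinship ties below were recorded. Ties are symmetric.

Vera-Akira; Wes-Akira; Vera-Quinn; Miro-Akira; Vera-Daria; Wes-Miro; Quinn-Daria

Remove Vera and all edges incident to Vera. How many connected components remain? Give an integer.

Without Vera, the remaining ties split the others into: {Daria, Quinn}; {Akira, Miro, Wes}.
That's 2 separate components.

2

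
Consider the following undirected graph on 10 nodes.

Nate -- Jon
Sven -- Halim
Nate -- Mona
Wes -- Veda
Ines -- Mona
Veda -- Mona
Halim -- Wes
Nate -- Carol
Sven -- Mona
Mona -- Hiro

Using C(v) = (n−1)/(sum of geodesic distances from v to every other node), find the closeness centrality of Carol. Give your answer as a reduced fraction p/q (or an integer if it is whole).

Distances from Carol: Halim:4, Hiro:3, Ines:3, Jon:2, Mona:2, Nate:1, Sven:3, Veda:3, Wes:4. Sum = 25.
n = 10, so closeness = 9/25.

9/25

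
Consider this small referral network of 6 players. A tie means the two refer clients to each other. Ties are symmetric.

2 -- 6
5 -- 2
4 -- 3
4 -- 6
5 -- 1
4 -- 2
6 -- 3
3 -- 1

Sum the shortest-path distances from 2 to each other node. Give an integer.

Distances from 2: 1:2, 3:2, 4:1, 5:1, 6:1.
Sum = 2 + 2 + 1 + 1 + 1 = 7.

7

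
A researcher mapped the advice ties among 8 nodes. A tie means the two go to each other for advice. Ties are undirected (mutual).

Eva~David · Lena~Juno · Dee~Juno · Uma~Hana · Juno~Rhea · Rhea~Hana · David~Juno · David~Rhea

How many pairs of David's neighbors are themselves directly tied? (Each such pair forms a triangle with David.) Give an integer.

David's neighbors: Eva, Juno, and Rhea.
Neighbor pairs that are themselves tied: David–Juno–Rhea. Each forms one triangle with David, for 1 in total.

1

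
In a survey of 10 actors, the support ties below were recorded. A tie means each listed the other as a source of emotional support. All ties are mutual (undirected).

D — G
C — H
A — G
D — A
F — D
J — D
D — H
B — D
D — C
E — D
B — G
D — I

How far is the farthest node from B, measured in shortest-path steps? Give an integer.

Distances from B: A:2, C:2, D:1, E:2, F:2, G:1, H:2, I:2, J:2.
The largest is 2 (to E, A, J, C, H, I, and F), so the eccentricity of B is 2.

2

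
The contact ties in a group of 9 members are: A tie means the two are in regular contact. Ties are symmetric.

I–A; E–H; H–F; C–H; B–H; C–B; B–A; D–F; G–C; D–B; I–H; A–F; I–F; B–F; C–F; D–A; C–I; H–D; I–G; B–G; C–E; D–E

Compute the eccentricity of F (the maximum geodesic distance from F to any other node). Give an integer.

Distances from F: A:1, B:1, C:1, D:1, E:2, G:2, H:1, I:1.
The largest is 2 (to G and E), so the eccentricity of F is 2.

2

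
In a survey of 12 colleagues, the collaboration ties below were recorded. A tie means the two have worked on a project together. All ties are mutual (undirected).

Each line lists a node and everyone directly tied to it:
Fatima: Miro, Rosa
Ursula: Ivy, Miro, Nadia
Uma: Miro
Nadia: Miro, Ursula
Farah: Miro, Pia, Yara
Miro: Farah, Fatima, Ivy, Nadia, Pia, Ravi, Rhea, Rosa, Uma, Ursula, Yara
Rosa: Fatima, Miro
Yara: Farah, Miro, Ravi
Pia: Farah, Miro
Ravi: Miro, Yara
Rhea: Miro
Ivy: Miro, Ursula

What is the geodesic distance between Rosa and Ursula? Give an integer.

2

One shortest route is Rosa – Miro – Ursula, which uses 2 edges, and Rosa and Ursula are not directly tied, so nothing shorter exists. So d(Rosa,Ursula) = 2.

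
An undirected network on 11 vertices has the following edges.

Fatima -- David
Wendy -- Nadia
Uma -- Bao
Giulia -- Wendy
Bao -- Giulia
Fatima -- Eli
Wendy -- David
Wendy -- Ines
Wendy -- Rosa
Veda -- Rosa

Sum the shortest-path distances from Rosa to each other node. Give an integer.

Distances from Rosa: Bao:3, David:2, Eli:4, Fatima:3, Giulia:2, Ines:2, Nadia:2, Uma:4, Veda:1, Wendy:1.
Sum = 3 + 2 + 4 + 3 + 2 + 2 + 2 + 4 + 1 + 1 = 24.

24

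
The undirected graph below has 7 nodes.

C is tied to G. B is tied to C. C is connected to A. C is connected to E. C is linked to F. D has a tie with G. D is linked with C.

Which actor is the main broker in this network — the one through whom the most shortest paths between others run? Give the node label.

Unnormalized betweenness of each node: A:0, B:0, C:14, D:0, E:0, F:0, G:0.
C has the largest value, 14, making it the main broker — the node through which the most shortest paths run.

C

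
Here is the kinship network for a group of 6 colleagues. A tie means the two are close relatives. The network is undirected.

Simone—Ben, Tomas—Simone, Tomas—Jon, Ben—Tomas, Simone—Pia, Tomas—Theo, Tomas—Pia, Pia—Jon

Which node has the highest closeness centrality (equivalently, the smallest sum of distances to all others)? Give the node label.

Farness (sum of distances to all others) for each node — Ben:8, Jon:8, Pia:7, Simone:7, Theo:9, Tomas:5.
The smallest farness is 5, for Tomas, so Tomas has the highest closeness.

Tomas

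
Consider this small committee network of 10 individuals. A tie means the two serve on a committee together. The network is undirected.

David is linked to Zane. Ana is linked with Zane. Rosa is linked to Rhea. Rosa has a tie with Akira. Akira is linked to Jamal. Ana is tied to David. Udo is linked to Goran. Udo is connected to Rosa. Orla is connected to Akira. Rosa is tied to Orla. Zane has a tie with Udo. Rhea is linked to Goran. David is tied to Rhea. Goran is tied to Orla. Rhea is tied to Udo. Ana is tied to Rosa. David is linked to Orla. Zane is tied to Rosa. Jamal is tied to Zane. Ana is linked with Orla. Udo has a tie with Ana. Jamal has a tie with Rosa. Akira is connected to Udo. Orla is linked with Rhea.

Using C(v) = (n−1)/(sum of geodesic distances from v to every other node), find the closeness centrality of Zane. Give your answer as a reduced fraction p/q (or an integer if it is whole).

9/13

Distances from Zane: Akira:2, Ana:1, David:1, Goran:2, Jamal:1, Orla:2, Rhea:2, Rosa:1, Udo:1. Sum = 13.
n = 10, so closeness = 9/13.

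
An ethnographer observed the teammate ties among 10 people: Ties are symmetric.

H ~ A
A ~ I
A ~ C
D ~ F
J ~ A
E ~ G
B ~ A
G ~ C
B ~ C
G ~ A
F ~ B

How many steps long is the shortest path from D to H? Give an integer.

One shortest route is D – F – B – A – H, which uses 4 edges, and at distance 3 from D we only reach {A, C}, which does not include H. So d(D,H) = 4.

4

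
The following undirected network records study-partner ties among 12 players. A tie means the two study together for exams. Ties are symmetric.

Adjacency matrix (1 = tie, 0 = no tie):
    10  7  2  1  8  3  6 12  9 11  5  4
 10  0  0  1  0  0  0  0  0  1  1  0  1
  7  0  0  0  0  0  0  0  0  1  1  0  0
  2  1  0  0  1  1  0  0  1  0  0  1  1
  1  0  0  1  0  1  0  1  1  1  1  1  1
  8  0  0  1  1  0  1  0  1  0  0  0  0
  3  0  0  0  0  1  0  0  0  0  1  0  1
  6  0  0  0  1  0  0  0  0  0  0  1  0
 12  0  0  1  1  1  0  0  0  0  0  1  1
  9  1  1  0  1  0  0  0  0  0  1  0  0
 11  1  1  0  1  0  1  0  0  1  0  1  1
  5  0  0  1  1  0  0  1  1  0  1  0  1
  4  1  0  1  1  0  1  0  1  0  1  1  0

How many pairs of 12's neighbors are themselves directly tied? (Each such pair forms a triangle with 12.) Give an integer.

12's neighbors: 1, 2, 4, 5, and 8.
Neighbor pairs that are themselves tied: 12–1–2; 12–1–4; 12–1–5; 12–1–8; 12–2–4; 12–2–5; 12–2–8; 12–4–5. Each forms one triangle with 12, for 8 in total.

8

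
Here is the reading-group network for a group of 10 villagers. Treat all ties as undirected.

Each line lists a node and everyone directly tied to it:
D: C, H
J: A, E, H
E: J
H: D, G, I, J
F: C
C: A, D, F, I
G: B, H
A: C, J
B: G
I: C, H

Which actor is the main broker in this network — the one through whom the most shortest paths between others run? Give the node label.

H

Unnormalized betweenness of each node: A:4, B:0, C:21/2, D:3, E:0, F:0, G:8, H:37/2, I:3, J:11.
H has the largest value, 37/2, making it the main broker — the node through which the most shortest paths run.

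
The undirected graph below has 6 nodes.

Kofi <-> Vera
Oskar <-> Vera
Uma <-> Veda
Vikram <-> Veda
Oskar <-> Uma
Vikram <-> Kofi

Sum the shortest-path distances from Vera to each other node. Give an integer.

Distances from Vera: Kofi:1, Oskar:1, Uma:2, Veda:3, Vikram:2.
Sum = 1 + 1 + 2 + 3 + 2 = 9.

9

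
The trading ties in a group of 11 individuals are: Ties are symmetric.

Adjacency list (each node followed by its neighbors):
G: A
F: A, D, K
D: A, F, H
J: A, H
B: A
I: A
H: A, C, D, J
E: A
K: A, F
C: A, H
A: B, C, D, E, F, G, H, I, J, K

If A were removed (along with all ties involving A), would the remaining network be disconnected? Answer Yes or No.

Yes

Removing A leaves {B} with no path to {C, D, F, H, J, and K}, so the network splits into 5 components. A is a cut vertex.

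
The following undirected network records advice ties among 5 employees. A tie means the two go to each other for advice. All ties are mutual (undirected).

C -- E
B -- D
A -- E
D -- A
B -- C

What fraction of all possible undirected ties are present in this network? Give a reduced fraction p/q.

1/2

There are 5 edges and 5 nodes, so the maximum possible is C(5,2) = 10.
Density = 5/10 = 1/2.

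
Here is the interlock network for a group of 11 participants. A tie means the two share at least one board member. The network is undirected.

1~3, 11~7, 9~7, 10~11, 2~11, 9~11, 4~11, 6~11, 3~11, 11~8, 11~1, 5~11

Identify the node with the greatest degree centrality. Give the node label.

Degrees — 1:2, 2:1, 3:2, 4:1, 5:1, 6:1, 7:2, 8:1, 9:2, 10:1, 11:10.
The maximum is 10, attained only by 11.

11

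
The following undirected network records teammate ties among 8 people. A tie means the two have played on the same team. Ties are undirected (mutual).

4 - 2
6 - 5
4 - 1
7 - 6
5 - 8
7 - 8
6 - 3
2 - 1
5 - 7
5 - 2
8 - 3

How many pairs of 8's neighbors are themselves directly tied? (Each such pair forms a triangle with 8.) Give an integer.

1

8's neighbors: 3, 5, and 7.
Neighbor pairs that are themselves tied: 8–5–7. Each forms one triangle with 8, for 1 in total.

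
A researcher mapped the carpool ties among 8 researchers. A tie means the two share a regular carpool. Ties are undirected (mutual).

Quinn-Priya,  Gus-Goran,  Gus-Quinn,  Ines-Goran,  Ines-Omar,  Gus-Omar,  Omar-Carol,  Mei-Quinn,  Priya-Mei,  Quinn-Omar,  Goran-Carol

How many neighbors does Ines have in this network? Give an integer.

Ines is directly tied to Goran and Omar. That is 2 neighbors, so the degree of Ines is 2.

2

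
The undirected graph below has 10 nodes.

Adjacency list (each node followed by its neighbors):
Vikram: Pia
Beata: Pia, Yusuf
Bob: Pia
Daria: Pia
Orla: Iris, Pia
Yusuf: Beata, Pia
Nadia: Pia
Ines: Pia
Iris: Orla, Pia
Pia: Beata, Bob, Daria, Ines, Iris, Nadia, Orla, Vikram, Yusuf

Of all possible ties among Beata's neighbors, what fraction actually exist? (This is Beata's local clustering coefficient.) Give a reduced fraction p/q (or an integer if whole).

Beata's neighbors: Pia and Yusuf (k = 2).
Possible neighbor pairs: C(2,2) = 1. Edges among them: Pia–Yusuf → e = 1.
Clustering(Beata) = 1/1.

1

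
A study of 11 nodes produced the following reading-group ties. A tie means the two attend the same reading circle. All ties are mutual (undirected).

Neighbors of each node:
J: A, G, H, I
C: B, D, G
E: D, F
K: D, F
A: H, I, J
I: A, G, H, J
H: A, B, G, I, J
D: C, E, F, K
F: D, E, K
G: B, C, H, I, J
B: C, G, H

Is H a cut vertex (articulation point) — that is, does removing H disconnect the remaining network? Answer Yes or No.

No

Even without H, every remaining node can still reach every other (the residual graph is connected), so H is not a cut vertex.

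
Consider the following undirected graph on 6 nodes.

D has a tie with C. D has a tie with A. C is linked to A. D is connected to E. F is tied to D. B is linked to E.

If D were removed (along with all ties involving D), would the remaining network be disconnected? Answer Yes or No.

Removing D leaves {A and C} with no path to {F}, so the network splits into 3 components. D is a cut vertex.

Yes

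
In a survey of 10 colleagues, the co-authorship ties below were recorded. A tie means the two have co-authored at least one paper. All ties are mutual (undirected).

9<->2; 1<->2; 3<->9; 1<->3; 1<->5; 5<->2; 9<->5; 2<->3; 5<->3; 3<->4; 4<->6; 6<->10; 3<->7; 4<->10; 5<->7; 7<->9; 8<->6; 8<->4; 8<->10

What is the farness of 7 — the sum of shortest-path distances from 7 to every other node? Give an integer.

Distances from 7: 1:2, 2:2, 3:1, 4:2, 5:1, 6:3, 8:3, 9:1, 10:3.
Sum = 2 + 2 + 1 + 2 + 1 + 3 + 3 + 1 + 3 = 18.

18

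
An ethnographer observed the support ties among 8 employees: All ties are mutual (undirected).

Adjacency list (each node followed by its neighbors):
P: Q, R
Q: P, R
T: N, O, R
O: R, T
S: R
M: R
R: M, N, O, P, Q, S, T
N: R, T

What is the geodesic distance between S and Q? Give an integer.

One shortest route is S – R – Q, which uses 2 edges, and S and Q are not directly tied, so nothing shorter exists. So d(S,Q) = 2.

2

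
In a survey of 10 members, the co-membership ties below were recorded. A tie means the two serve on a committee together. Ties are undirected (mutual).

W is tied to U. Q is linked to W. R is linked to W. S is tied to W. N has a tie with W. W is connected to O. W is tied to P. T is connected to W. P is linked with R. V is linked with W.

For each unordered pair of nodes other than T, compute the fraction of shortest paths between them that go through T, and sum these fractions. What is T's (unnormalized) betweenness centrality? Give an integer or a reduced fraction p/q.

No shortest path between any pair of other nodes passes through T.
Summing the contributions gives betweenness(T) = 0.

0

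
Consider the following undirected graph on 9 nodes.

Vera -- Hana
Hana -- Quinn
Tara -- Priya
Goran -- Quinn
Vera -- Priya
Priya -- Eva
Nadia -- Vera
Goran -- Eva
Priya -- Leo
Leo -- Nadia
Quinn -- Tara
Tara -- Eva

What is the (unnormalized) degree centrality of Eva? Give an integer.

Eva is directly tied to Goran, Priya, and Tara. That is 3 neighbors, so the degree of Eva is 3.

3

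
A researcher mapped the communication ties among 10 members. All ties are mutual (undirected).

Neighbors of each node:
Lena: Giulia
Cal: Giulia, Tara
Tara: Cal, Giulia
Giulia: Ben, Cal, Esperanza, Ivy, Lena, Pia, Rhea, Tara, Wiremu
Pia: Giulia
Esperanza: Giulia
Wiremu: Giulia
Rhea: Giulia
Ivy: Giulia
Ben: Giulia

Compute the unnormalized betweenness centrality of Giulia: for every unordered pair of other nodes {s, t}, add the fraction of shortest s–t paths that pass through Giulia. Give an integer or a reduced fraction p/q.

Pairs whose geodesics pass through Giulia — Cal–Ivy: 1; Cal–Esperanza: 1; Cal–Rhea: 1; Cal–Lena: 1; Cal–Pia: 1; Cal–Wiremu: 1; Cal–Ben: 1; Ivy–Esperanza: 1; Ivy–Rhea: 1; Ivy–Lena: 1; Ivy–Pia: 1; Ivy–Wiremu: 1; Ivy–Ben: 1; Ivy–Tara: 1 … (+21 more pairs).
All other pairs contribute 0.
Summing the contributions gives betweenness(Giulia) = 35.

35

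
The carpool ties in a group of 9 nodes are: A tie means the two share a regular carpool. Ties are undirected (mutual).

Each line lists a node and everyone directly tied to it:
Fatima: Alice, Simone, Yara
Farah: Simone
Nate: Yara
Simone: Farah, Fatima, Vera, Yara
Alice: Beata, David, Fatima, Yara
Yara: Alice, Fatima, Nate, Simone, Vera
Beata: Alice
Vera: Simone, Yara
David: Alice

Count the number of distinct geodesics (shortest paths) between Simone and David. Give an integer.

2

The shortest distance is 3. The length-3 paths are: Simone–Yara–Alice–David; Simone–Fatima–Alice–David.
That gives 2 distinct shortest paths.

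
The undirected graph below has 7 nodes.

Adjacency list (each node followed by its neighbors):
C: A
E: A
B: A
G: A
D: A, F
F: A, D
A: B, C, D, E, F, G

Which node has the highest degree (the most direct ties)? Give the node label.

Degrees — A:6, B:1, C:1, D:2, E:1, F:2, G:1.
The maximum is 6, attained only by A.

A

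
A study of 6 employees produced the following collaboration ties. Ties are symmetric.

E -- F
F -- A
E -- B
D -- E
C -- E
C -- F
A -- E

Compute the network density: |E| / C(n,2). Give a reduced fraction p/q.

There are 7 edges and 6 nodes, so the maximum possible is C(6,2) = 15.
Density = 7/15.

7/15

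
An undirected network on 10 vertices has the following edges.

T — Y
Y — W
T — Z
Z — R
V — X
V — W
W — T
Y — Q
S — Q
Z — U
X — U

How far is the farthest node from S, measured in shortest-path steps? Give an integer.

Distances from S: Q:1, R:5, T:3, U:5, V:4, W:3, X:5, Y:2, Z:4.
The largest is 5 (to X, R, and U), so the eccentricity of S is 5.

5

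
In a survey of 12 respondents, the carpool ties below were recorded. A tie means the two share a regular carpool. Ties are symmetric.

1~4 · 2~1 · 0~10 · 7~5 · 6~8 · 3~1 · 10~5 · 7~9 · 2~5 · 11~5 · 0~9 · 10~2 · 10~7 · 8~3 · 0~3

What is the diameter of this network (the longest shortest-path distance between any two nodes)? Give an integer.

Eccentricity of each node (its greatest distance to any other): 0:3, 1:3, 2:4, 3:4, 4:4, 5:5, 6:6, 7:5, 8:5, 9:4, 10:4, 11:6.
The maximum eccentricity is 6, realized for instance by the pair 6–11 via 6 – 8 – 3 – 0 – 10 – 5 – 11. So the diameter is 6.

6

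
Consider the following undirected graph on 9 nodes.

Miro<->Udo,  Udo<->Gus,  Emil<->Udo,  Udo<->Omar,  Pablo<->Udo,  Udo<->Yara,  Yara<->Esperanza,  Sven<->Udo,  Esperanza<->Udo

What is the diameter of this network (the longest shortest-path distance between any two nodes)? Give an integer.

Eccentricity of each node (its greatest distance to any other): Emil:2, Esperanza:2, Gus:2, Miro:2, Omar:2, Pablo:2, Sven:2, Udo:1, Yara:2.
The maximum eccentricity is 2, realized for instance by the pair Emil–Sven via Emil – Udo – Sven. So the diameter is 2.

2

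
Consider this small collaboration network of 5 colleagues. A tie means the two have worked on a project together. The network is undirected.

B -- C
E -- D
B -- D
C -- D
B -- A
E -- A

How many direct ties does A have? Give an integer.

A is directly tied to B and E. That is 2 neighbors, so the degree of A is 2.

2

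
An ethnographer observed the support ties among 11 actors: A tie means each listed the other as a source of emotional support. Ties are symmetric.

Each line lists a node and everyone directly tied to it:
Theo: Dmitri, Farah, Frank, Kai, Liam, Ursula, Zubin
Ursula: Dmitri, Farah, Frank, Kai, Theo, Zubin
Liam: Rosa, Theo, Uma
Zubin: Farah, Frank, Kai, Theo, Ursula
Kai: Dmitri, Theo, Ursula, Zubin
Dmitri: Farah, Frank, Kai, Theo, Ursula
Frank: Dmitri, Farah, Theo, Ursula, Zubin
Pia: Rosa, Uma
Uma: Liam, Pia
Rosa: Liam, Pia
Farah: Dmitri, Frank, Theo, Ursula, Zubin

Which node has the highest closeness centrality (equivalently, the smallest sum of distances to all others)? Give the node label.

Theo

Farness (sum of distances to all others) for each node — Dmitri:19, Farah:19, Frank:19, Kai:20, Liam:17, Pia:31, Rosa:24, Theo:14, Uma:24, Ursula:18, Zubin:19.
The smallest farness is 14, for Theo, so Theo has the highest closeness.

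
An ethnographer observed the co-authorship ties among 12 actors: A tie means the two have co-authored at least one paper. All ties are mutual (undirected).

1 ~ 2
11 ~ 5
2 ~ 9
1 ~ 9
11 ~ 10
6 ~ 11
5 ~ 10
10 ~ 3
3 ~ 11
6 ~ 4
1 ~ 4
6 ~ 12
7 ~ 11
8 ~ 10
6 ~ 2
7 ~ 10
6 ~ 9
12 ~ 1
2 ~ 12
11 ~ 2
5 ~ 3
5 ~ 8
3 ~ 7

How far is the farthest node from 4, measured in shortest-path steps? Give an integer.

4

Distances from 4: 1:1, 2:2, 3:3, 5:3, 6:1, 7:3, 8:4, 9:2, 10:3, 11:2, 12:2.
The largest is 4 (to 8), so the eccentricity of 4 is 4.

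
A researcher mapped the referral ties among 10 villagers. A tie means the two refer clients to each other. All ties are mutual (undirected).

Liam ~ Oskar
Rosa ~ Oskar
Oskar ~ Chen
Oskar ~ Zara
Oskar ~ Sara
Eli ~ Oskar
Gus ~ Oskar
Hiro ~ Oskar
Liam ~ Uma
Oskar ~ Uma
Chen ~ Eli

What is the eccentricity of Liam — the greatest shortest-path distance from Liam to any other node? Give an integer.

Distances from Liam: Chen:2, Eli:2, Gus:2, Hiro:2, Oskar:1, Rosa:2, Sara:2, Uma:1, Zara:2.
The largest is 2 (to Eli, Rosa, Zara, Hiro, Chen, Sara, and Gus), so the eccentricity of Liam is 2.

2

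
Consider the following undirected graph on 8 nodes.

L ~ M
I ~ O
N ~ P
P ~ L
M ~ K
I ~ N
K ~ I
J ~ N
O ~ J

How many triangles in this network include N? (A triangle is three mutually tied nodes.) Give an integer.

N's neighbors are I, J, and P, but none of them are tied to each other, so no triangle contains N.

0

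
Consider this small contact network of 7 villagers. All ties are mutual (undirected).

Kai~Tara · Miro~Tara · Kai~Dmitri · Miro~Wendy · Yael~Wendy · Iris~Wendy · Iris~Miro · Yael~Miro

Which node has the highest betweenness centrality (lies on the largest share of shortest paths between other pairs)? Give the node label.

Miro

Unnormalized betweenness of each node: Dmitri:0, Iris:0, Kai:5, Miro:19/2, Tara:8, Wendy:1/2, Yael:0.
Miro has the largest value, 19/2, making it the main broker — the node through which the most shortest paths run.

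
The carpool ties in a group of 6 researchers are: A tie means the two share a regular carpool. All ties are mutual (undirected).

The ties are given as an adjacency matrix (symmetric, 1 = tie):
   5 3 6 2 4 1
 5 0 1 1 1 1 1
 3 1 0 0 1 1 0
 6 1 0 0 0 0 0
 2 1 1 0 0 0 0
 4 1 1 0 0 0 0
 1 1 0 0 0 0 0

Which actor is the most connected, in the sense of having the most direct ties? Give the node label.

Degrees — 1:1, 2:2, 3:3, 4:2, 5:5, 6:1.
The maximum is 5, attained only by 5.

5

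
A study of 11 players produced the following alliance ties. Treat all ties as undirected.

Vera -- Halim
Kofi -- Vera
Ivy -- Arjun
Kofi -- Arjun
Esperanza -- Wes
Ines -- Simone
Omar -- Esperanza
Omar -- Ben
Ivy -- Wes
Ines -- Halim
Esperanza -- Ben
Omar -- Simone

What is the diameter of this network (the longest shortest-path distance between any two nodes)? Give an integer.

Eccentricity of each node (its greatest distance to any other): Arjun:5, Ben:5, Esperanza:5, Halim:5, Ines:5, Ivy:5, Kofi:5, Omar:5, Simone:5, Vera:5, Wes:5.
The maximum eccentricity is 5, realized for instance by the pair Simone–Arjun via Simone – Omar – Esperanza – Wes – Ivy – Arjun. So the diameter is 5.

5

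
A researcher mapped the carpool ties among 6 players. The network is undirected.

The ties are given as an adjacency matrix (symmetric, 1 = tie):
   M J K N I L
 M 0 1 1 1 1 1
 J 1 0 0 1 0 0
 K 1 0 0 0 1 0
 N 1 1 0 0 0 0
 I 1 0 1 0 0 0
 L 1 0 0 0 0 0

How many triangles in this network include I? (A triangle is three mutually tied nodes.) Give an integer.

1

I's neighbors: K and M.
Neighbor pairs that are themselves tied: I–K–M. Each forms one triangle with I, for 1 in total.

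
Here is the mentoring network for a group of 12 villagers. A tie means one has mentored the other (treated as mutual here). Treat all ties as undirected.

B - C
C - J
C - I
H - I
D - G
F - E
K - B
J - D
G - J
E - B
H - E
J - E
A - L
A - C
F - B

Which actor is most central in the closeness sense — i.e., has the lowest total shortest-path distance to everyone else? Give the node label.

C

Farness (sum of distances to all others) for each node — A:26, B:21, C:18, D:29, E:21, F:26, G:29, H:26, I:25, J:20, K:31, L:36.
The smallest farness is 18, for C, so C has the highest closeness.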